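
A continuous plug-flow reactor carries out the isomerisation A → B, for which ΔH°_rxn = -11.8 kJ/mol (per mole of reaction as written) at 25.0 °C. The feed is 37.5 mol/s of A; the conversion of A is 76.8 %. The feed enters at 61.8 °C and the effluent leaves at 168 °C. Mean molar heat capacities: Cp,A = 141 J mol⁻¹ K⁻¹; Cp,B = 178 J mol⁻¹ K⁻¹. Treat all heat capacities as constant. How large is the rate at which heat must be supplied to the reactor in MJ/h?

Q_in = 1350 MJ/h

Extent of reaction ξ = 0.768 × 37.5 = 28.8 mol/s
Reaction term: ξ·ΔH°_rxn = 28.8 × -11.8 = -339.84 kJ/s
Sensible, feed 61.8→25 °C: -194.58 kJ/s
Outlet flows (mol/s): A 8.7, B 28.8
Sensible, products 25→168 °C: 908.49 kJ/s
Q = ΔH = 374.07 kJ/s = 374.07 kW
Heat supplied = 1346.7 MJ/h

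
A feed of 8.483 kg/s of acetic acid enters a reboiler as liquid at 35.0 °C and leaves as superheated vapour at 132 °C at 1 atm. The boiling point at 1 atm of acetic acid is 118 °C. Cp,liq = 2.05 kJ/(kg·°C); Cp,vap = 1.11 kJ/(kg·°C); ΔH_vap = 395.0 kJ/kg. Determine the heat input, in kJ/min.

liquid 35.0→118 °C: 170.15 kJ/kg
vaporisation at 118 °C: 395 kJ/kg
vapour 118→132 °C: 15.54 kJ/kg
Δh = 170.15 + 395 + 15.54 = 580.69 kJ/kg
Q = ṁ·Δh = 8.483 kg/s × 580.69 kJ/kg = 4926 kJ/s
|Q| = 4926 kW = 295560 kJ/min

Q = 296000 kJ/min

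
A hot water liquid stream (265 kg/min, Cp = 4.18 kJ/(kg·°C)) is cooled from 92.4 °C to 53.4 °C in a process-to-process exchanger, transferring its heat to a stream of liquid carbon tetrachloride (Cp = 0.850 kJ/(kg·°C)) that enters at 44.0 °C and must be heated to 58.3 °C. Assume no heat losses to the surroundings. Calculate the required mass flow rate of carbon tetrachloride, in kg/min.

Heat released by hot stream: Q = 265 × 4.18 × (92.4 − 53.4) = 43200 kJ/min
Energy balance on cold side (adiabatic exchanger): Q = ṁ_c·Cp_c·(T_c,out − T_c,in)
ṁ_c = 43200 / [0.850 × (58.3 − 44.0)] = 3554.1 kg/min

ṁ_c = 3550 kg/min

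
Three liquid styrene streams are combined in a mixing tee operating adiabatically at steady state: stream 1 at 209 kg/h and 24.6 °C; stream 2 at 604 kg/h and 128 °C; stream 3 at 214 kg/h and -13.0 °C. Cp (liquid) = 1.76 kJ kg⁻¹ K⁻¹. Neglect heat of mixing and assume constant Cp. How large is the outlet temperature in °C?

T_out = 77.6 °C

Energy balance with Q = 0: Σ ṁᵢCp,ᵢ(T_out − Tᵢ) = 0
Σ ṁᵢCp,ᵢTᵢ = 209×1.76×24.6 + 604×1.76×128 + 214×1.76×-13.0 = 140220
Σ ṁᵢCp,ᵢ = 209×1.76 + 604×1.76 + 214×1.76 = 1807.5
T_out = 140220 / 1807.5 = 77.577 °C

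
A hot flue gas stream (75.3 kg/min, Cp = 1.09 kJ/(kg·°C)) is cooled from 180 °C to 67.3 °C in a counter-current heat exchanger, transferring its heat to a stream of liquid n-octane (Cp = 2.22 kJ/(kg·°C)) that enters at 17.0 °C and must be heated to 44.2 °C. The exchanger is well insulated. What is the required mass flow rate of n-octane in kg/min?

ṁ_c = 153 kg/min

Heat released by hot stream: Q = 75.3 × 1.09 × (180 − 67.3) = 9250.1 kJ/min
Energy balance on cold side (adiabatic exchanger): Q = ṁ_c·Cp_c·(T_c,out − T_c,in)
ṁ_c = 9250.1 / [2.22 × (44.2 − 17.0)] = 153.19 kg/min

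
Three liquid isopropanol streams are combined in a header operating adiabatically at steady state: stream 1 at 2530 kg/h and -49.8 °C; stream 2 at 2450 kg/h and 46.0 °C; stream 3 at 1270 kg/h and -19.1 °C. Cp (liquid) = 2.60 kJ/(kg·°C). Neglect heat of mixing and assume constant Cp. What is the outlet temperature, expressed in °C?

T_out = -6.01 °C

Adiabatic, steady state ⇒ Σ ṁᵢCp,ᵢ(T_out − Tᵢ) = 0
T_out = Σ ṁᵢCp,ᵢTᵢ / Σ ṁᵢCp,ᵢ
      = -97633 / 16250 = -6.0082 °C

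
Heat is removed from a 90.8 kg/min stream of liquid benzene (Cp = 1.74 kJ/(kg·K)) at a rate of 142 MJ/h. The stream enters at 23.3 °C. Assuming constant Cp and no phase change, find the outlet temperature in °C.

T_out = 8.32 °C

Q = 142 MJ/h = 2366.7 kJ/min
ΔT = Q/(ṁ·Cp) = 2366.7/(90.8×1.74) = 14.98 K
T_out = 23.3 − 14.98 = 8.3203 °C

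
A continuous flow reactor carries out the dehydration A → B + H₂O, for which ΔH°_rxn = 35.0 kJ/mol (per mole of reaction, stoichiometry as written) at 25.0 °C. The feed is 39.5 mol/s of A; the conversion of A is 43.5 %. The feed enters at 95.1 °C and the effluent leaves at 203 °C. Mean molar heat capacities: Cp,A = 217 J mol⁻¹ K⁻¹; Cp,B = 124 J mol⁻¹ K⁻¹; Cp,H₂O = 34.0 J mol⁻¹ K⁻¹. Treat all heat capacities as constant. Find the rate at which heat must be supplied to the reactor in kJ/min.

Extent of reaction ξ = 0.435 × 39.5 = 17.183 mol/s
Reaction term: ξ·ΔH°_rxn = 17.183 × 35.0 = 601.39 kJ/s
Sensible, feed 95.1→25 °C: -600.86 kJ/s
Outlet flows (mol/s): A 22.317, B 17.183, H₂O 17.183
Sensible, products 25→203 °C: 1345.3 kJ/s
Q = ΔH = 1345.8 kJ/s = 1345.8 kW
Heat supplied = 80748 kJ/min

Q_in = 80700 kJ/min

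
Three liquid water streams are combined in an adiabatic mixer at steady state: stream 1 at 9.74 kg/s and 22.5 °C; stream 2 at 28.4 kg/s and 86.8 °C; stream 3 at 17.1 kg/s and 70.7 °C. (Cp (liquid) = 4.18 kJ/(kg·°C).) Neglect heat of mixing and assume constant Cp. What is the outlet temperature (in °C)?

Adiabatic, steady state ⇒ Σ ṁᵢCp,ᵢ(T_out − Tᵢ) = 0
Σ ṁᵢCp,ᵢTᵢ = 9.74×4.18×22.5 + 28.4×4.18×86.8 + 17.1×4.18×70.7 = 16274
Σ ṁᵢCp,ᵢ = 9.74×4.18 + 28.4×4.18 + 17.1×4.18 = 230.9
T_out = 16274 / 230.9 = 70.479 °C

T_out = 70.5 °C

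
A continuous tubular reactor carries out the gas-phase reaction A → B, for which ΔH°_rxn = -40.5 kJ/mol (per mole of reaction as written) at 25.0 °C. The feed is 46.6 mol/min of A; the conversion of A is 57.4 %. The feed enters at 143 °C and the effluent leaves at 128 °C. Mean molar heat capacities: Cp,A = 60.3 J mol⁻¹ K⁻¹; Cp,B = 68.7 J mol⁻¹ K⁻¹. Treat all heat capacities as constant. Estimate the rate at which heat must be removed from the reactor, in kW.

Q_out = 18.4 kW

Extent of reaction ξ = 0.574 × 46.6 = 26.748 mol/min
Reaction term: ξ·ΔH°_rxn = 26.748 × -40.5 = -1083.3 kJ/min
Sensible, feed 143→25 °C: -331.58 kJ/min
Outlet flows (mol/min): A 19.852, B 26.748
Sensible, products 25→128 °C: 312.57 kJ/min
Q = ΔH = -1102.3 kJ/min = -18.372 kW
Heat removed = 18.372 kW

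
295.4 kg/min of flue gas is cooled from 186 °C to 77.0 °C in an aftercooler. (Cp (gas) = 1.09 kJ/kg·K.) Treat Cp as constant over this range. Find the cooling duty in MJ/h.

Q = ṁ·Cp·ΔT = 295.4 × 1.09 × (77.0 − 186) = -35096 kJ/min
Converting: 35096 / 60 s = 584.94 kW
Cooling duty = 2105.8 MJ/h

Q_c = 2110 MJ/h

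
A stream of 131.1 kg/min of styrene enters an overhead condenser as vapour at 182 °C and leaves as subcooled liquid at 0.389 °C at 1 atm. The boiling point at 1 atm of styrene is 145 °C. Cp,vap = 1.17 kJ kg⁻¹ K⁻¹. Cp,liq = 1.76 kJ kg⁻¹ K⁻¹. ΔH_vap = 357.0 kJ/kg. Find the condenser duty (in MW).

Q_c = 1.43 MW

vapour 182→145 °C: -43.29 kJ/kg
condensation at 145 °C: -357 kJ/kg
liquid 145→0.389 °C: -254.52 kJ/kg
Δh = -43.29 + -357 + -254.52 = -654.81 kJ/kg
Q = ṁ·Δh = 131.1 kg/min × -654.81 kJ/kg = -85845 kJ/min
|Q| = 1430.7 kW = 1.4307 MW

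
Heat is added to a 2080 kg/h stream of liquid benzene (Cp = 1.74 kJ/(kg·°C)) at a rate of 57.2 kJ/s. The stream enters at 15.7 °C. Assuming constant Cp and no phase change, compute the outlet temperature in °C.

T_out = 72.6 °C

Q = 57.2 kJ/s = 205920 kJ/h
ΔT = Q/(ṁ·Cp) = 205920/(2080×1.74) = 56.897 K
T_out = 15.7 + 56.897 = 72.597 °C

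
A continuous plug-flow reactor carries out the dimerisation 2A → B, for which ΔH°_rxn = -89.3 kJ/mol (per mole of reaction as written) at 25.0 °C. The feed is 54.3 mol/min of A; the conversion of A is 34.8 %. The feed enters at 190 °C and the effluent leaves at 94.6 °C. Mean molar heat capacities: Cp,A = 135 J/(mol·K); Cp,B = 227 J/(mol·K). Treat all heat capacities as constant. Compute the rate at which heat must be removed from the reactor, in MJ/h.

Q_out = 94.3 MJ/h

Extent of reaction ξ = 0.348 × 54.3 / 2 = 9.4482 mol/min
Reaction term: ξ·ΔH°_rxn = 9.4482 × -89.3 = -843.72 kJ/min
Sensible, feed 190→25 °C: -1209.5 kJ/min
Outlet flows (mol/min): A 35.404, B 9.4482
Sensible, products 25→94.6 °C: 481.93 kJ/min
Q = ΔH = -1571.3 kJ/min = -26.189 kW
Heat removed = 94.28 MJ/h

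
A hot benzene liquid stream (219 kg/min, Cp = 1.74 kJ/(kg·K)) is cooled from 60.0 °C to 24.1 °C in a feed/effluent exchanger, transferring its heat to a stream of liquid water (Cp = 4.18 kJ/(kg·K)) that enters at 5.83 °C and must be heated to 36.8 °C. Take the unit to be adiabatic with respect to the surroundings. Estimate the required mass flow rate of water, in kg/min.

ṁ_c = 106 kg/min

Heat released by hot stream: Q = 219 × 1.74 × (60.0 − 24.1) = 13680 kJ/min
Energy balance on cold side (adiabatic exchanger): Q = ṁ_c·Cp_c·(T_c,out − T_c,in)
ṁ_c = 13680 / [4.18 × (36.8 − 5.83)] = 105.67 kg/min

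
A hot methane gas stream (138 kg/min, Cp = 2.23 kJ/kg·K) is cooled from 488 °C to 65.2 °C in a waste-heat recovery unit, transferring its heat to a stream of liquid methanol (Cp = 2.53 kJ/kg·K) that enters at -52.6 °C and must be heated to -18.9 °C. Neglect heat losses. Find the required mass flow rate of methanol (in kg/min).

ṁ_c = 1530 kg/min

Heat released by hot stream: Q = 138 × 2.23 × (488 − 65.2) = 130110 kJ/min
Energy balance on cold side (adiabatic exchanger): Q = ṁ_c·Cp_c·(T_c,out − T_c,in)
ṁ_c = 130110 / [2.53 × (-18.9 − -52.6)] = 1526 kg/min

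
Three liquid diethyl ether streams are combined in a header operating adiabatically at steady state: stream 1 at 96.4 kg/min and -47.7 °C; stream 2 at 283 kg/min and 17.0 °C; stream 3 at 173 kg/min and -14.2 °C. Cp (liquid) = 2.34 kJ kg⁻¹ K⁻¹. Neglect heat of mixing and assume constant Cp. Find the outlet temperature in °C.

No heat crosses the boundary, so H_out = H_in.
Σ ṁᵢCp,ᵢTᵢ = 96.4×2.34×-47.7 + 283×2.34×17.0 + 173×2.34×-14.2 = -5250.7
Σ ṁᵢCp,ᵢ = 96.4×2.34 + 283×2.34 + 173×2.34 = 1292.6
T_out = -5250.7 / 1292.6 = -4.0621 °C

T_out = -4.06 °C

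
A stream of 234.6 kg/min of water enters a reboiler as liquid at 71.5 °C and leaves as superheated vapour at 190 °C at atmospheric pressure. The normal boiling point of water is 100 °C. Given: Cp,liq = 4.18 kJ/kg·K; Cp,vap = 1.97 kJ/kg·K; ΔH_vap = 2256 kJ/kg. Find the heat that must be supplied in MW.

liquid 71.5→100 °C: 119.13 kJ/kg
vaporisation at 100 °C: 2256 kJ/kg
vapour 100→190 °C: 177.3 kJ/kg
Δh = 119.13 + 2256 + 177.3 = 2552.4 kJ/kg
Q = ṁ·Δh = 234.6 kg/min × 2552.4 kJ/kg = 598800 kJ/min
|Q| = 9980 kW = 9.98 MW

Q = 9.98 MW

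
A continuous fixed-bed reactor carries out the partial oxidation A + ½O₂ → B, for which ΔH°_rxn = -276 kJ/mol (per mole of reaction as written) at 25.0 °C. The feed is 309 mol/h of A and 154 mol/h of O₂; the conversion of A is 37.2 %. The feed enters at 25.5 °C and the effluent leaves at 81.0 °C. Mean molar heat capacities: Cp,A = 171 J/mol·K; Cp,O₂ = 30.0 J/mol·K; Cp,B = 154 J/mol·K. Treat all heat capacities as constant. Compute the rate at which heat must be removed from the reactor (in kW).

Q_out = 7.98 kW

Extent of reaction ξ = 0.372 × 309 = 114.95 mol/h
Reaction term: ξ·ΔH°_rxn = 114.95 × -276 = -31726 kJ/h
Sensible, feed 25.5→25 °C: -28.73 kJ/h
Outlet flows (mol/h): A 194.05, O₂ 96.526, B 114.95
Sensible, products 25→81.0 °C: 3011.7 kJ/h
Q = ΔH = -28743 kJ/h = -7.9841 kW
Heat removed = 7.9841 kW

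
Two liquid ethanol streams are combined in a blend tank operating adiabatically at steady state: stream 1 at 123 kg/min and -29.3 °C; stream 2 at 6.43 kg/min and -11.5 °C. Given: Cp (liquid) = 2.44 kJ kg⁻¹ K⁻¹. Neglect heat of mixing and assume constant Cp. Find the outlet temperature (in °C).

T_out = -28.4 °C

Energy balance with Q = 0: Σ ṁᵢCp,ᵢ(T_out − Tᵢ) = 0
Σ ṁᵢCp,ᵢTᵢ = 123×2.44×-29.3 + 6.43×2.44×-11.5 = -8973.9
Σ ṁᵢCp,ᵢ = 123×2.44 + 6.43×2.44 = 315.81
T_out = -8973.9 / 315.81 = -28.416 °C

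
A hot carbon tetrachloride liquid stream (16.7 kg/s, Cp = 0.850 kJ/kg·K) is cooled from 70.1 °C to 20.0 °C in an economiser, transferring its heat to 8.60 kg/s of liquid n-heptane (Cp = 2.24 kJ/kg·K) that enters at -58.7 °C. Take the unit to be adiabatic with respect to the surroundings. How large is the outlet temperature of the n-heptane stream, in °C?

Heat released by hot stream: Q = 16.7 × 0.850 × (70.1 − 20.0) = 711.17 kJ/s
Energy balance on cold side (adiabatic exchanger): Q = ṁ_c·Cp_c·(T_c,out − T_c,in)
T_c,out = -58.7 + 711.17/(8.60 × 2.24) = -21.783 °C

T_c,out = -21.8 °C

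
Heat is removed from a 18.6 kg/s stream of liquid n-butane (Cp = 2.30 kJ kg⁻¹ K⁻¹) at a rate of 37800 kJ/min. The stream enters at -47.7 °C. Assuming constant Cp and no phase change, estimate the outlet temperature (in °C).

T_out = -62.4 °C

Q = 37800 kJ/min = 630 kJ/s
ΔT = Q/(ṁ·Cp) = 630/(18.6×2.30) = 14.727 K
T_out = -47.7 − 14.727 = -62.427 °C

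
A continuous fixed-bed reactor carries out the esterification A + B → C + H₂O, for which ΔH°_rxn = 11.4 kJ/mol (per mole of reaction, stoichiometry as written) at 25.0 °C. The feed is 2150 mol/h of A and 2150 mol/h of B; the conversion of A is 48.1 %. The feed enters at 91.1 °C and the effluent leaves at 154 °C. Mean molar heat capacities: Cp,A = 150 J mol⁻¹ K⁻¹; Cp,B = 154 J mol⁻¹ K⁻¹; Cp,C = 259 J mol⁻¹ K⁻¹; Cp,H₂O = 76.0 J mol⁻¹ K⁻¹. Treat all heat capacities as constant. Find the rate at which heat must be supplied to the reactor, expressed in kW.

Q_in = 15.8 kW

Extent of reaction ξ = 0.481 × 2150 = 1034.1 mol/h
Reaction term: ξ·ΔH°_rxn = 1034.1 × 11.4 = 11789 kJ/h
Sensible, feed 91.1→25 °C: -43203 kJ/h
Outlet flows (mol/h): A 1115.9, B 1115.9, C 1034.1, H₂O 1034.1
Sensible, products 25→154 °C: 88450 kJ/h
Q = ΔH = 57036 kJ/h = 15.843 kW
Heat supplied = 15.843 kW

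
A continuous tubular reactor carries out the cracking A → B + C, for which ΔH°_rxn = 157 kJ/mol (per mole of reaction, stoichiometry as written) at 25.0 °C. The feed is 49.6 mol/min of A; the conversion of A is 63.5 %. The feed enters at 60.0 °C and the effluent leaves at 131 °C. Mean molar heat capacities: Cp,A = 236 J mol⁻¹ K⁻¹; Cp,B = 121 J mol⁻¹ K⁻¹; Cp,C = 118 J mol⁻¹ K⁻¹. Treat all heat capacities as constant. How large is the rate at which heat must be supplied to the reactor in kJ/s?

Extent of reaction ξ = 0.635 × 49.6 = 31.496 mol/min
Reaction term: ξ·ΔH°_rxn = 31.496 × 157 = 4944.9 kJ/min
Sensible, feed 60.0→25 °C: -409.7 kJ/min
Outlet flows (mol/min): A 18.104, B 31.496, C 31.496
Sensible, products 25→131 °C: 1250.8 kJ/min
Q = ΔH = 5786 kJ/min = 96.433 kW
Heat supplied = 96.433 kJ/s

Q_in = 96.4 kJ/s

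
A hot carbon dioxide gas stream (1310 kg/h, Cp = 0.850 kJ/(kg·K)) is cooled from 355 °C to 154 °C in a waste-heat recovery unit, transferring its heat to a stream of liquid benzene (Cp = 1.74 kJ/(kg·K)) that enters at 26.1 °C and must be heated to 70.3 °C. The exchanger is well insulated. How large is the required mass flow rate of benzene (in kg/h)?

ṁ_c = 2910 kg/h

Heat released by hot stream: Q = 1310 × 0.850 × (355 − 154) = 223810 kJ/h
Energy balance on cold side (adiabatic exchanger): Q = ṁ_c·Cp_c·(T_c,out − T_c,in)
ṁ_c = 223810 / [1.74 × (70.3 − 26.1)] = 2910.1 kg/h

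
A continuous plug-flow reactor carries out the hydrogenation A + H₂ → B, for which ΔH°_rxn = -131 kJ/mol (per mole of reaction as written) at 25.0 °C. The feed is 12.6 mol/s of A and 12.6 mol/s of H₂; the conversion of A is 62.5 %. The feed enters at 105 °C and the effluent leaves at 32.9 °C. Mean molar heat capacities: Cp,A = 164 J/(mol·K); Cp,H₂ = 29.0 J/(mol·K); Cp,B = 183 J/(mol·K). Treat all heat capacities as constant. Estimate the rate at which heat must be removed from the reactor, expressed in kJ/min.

Extent of reaction ξ = 0.625 × 12.6 = 7.875 mol/s
Reaction term: ξ·ΔH°_rxn = 7.875 × -131 = -1031.6 kJ/s
Sensible, feed 105→25 °C: -194.54 kJ/s
Outlet flows (mol/s): A 4.725, H₂ 4.725, B 7.875
Sensible, products 25→32.9 °C: 18.589 kJ/s
Q = ΔH = -1207.6 kJ/s = -1207.6 kW
Heat removed = 72455 kJ/min

Q_out = 72500 kJ/min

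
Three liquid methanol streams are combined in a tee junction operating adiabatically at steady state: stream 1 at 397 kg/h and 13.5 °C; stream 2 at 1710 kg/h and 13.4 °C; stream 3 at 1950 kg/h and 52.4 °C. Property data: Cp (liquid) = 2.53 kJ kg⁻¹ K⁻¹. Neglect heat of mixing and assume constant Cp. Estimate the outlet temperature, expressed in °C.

T_out = 32.2 °C

Energy balance with Q = 0: Σ ṁᵢCp,ᵢ(T_out − Tᵢ) = 0
Σ ṁᵢCp,ᵢTᵢ = 397×2.53×13.5 + 1710×2.53×13.4 + 1950×2.53×52.4 = 330050
Σ ṁᵢCp,ᵢ = 397×2.53 + 1710×2.53 + 1950×2.53 = 10264
T_out = 330050 / 10264 = 32.155 °C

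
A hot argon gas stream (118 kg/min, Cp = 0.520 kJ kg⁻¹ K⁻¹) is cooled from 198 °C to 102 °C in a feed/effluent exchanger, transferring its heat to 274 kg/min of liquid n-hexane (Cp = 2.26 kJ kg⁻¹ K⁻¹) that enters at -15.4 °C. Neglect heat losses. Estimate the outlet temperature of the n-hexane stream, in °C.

Heat released by hot stream: Q = 118 × 0.520 × (198 − 102) = 5890.6 kJ/min
Energy balance on cold side (adiabatic exchanger): Q = ṁ_c·Cp_c·(T_c,out − T_c,in)
T_c,out = -15.4 + 5890.6/(274 × 2.26) = -5.8874 °C

T_c,out = -5.89 °C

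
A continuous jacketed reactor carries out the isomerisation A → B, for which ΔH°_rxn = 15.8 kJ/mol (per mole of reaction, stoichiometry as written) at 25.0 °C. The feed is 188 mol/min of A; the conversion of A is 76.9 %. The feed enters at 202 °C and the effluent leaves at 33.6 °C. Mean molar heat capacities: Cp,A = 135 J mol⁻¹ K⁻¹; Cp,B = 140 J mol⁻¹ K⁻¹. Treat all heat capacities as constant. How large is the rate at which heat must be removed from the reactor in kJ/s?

Extent of reaction ξ = 0.769 × 188 = 144.57 mol/min
Reaction term: ξ·ΔH°_rxn = 144.57 × 15.8 = 2284.2 kJ/min
Sensible, feed 202→25 °C: -4492.3 kJ/min
Outlet flows (mol/min): A 43.428, B 144.57
Sensible, products 25→33.6 °C: 224.48 kJ/min
Q = ΔH = -1983.5 kJ/min = -33.059 kW
Heat removed = 33.059 kJ/s

Q_out = 33.1 kJ/s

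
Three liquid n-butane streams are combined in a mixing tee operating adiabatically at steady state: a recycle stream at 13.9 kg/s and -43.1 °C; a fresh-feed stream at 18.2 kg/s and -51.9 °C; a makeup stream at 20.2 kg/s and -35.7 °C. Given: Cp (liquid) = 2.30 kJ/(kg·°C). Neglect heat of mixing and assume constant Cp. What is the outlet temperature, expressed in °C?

Adiabatic, steady state ⇒ Σ ṁᵢCp,ᵢ(T_out − Tᵢ) = 0
Σ ṁᵢCp,ᵢTᵢ = 13.9×2.30×-43.1 + 18.2×2.30×-51.9 + 20.2×2.30×-35.7 = -5209.1
Σ ṁᵢCp,ᵢ = 13.9×2.30 + 18.2×2.30 + 20.2×2.30 = 120.29
T_out = -5209.1 / 120.29 = -43.304 °C

T_out = -43.3 °C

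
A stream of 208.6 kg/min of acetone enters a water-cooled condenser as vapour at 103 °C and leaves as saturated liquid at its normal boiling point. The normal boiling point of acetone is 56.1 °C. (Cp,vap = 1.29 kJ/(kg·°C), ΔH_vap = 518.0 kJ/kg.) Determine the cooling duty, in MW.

Q_c = 2.01 MW

vapour 103→56.1 °C: -60.501 kJ/kg
condensation at 56.1 °C: -518 kJ/kg
Δh = -60.501 + -518 = -578.5 kJ/kg
Q = ṁ·Δh = 208.6 kg/min × -578.5 kJ/kg = -120680 kJ/min
|Q| = 2011.3 kW = 2.0113 MW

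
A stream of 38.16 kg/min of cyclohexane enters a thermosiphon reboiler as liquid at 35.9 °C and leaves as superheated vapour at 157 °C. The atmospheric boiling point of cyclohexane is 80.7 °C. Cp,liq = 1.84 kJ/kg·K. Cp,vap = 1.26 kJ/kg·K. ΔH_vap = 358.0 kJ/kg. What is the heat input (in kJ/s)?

liquid 35.9→80.7 °C: 82.432 kJ/kg
vaporisation at 80.7 °C: 358 kJ/kg
vapour 80.7→157 °C: 96.138 kJ/kg
Δh = 82.432 + 358 + 96.138 = 536.57 kJ/kg
Q = ṁ·Δh = 38.16 kg/min × 536.57 kJ/kg = 20476 kJ/min
|Q| = 341.26 kW

Q = 341 kJ/s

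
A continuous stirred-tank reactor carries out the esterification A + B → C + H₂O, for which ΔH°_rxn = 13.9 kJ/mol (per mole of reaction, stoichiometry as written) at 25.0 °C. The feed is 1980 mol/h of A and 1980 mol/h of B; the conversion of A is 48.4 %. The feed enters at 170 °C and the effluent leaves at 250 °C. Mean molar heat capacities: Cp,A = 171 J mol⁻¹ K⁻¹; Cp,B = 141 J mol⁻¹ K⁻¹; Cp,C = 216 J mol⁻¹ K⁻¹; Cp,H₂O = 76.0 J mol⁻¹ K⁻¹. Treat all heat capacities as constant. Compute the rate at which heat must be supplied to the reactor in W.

Extent of reaction ξ = 0.484 × 1980 = 958.32 mol/h
Reaction term: ξ·ΔH°_rxn = 958.32 × 13.9 = 13321 kJ/h
Sensible, feed 170→25 °C: -89575 kJ/h
Outlet flows (mol/h): A 1021.7, B 1021.7, C 958.32, H₂O 958.32
Sensible, products 25→250 °C: 134680 kJ/h
Q = ΔH = 58429 kJ/h = 16.23 kW
Heat supplied = 16230 W

Q_in = 16200 W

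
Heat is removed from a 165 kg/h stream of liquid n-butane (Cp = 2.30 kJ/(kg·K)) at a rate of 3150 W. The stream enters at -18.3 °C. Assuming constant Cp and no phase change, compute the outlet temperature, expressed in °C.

T_out = -48.2 °C

Q = 3150 W = 11340 kJ/h
ΔT = Q/(ṁ·Cp) = 11340/(165×2.30) = 29.881 K
T_out = -18.3 − 29.881 = -48.181 °C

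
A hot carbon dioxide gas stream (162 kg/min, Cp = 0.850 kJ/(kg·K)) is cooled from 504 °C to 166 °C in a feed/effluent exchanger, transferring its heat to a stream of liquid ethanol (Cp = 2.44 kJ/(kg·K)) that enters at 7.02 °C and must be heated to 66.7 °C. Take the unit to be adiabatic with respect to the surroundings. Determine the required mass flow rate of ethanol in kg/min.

Heat released by hot stream: Q = 162 × 0.850 × (504 − 166) = 46543 kJ/min
Energy balance on cold side (adiabatic exchanger): Q = ṁ_c·Cp_c·(T_c,out − T_c,in)
ṁ_c = 46543 / [2.44 × (66.7 − 7.02)] = 319.62 kg/min

ṁ_c = 320 kg/min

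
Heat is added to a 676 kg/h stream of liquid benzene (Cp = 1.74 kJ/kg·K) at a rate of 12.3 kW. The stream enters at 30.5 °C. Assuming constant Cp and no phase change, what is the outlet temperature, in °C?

T_out = 68.1 °C

Q = 12.3 kW = 44280 kJ/h
ΔT = Q/(ṁ·Cp) = 44280/(676×1.74) = 37.645 K
T_out = 30.5 + 37.645 = 68.145 °C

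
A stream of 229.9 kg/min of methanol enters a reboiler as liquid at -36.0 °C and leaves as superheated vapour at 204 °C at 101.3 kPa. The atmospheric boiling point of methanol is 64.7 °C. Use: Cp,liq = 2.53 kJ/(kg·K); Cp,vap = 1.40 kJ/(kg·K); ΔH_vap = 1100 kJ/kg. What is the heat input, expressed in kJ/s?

liquid -36.0→64.7 °C: 254.77 kJ/kg
vaporisation at 64.7 °C: 1100 kJ/kg
vapour 64.7→204 °C: 195.02 kJ/kg
Δh = 254.77 + 1100 + 195.02 = 1549.8 kJ/kg
Q = ṁ·Δh = 229.9 kg/min × 1549.8 kJ/kg = 356300 kJ/min
|Q| = 5938.3 kW

Q = 5940 kJ/s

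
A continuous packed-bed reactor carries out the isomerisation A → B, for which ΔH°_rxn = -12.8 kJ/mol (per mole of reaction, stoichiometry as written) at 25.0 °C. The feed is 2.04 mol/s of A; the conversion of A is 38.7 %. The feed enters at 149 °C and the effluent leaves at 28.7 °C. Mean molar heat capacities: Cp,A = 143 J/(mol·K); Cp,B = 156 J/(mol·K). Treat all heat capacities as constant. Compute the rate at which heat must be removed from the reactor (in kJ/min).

Q_out = 2710 kJ/min

Extent of reaction ξ = 0.387 × 2.04 = 0.78948 mol/s
Reaction term: ξ·ΔH°_rxn = 0.78948 × -12.8 = -10.105 kJ/s
Sensible, feed 149→25 °C: -36.173 kJ/s
Outlet flows (mol/s): A 1.2505, B 0.78948
Sensible, products 25→28.7 °C: 1.1173 kJ/s
Q = ΔH = -45.161 kJ/s = -45.161 kW
Heat removed = 2709.7 kJ/min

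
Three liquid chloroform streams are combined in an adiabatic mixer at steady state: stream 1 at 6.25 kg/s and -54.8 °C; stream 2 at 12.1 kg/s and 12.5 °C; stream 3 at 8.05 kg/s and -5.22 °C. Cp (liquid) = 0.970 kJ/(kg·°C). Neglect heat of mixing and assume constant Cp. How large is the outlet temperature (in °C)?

Energy balance with Q = 0: Σ ṁᵢCp,ᵢ(T_out − Tᵢ) = 0
Σ ṁᵢCp,ᵢTᵢ = 6.25×0.970×-54.8 + 12.1×0.970×12.5 + 8.05×0.970×-5.22 = -226.27
Σ ṁᵢCp,ᵢ = 6.25×0.970 + 12.1×0.970 + 8.05×0.970 = 25.608
T_out = -226.27 / 25.608 = -8.836 °C

T_out = -8.84 °C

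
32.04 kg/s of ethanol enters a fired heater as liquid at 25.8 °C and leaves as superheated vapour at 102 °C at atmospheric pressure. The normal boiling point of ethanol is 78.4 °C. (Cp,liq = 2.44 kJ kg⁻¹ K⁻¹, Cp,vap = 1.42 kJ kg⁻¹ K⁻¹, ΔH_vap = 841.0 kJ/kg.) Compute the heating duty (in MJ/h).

Q = 116000 MJ/h

liquid 25.8→78.4 °C: 128.34 kJ/kg
vaporisation at 78.4 °C: 841 kJ/kg
vapour 78.4→102 °C: 33.512 kJ/kg
Δh = 128.34 + 841 + 33.512 = 1002.9 kJ/kg
Q = ṁ·Δh = 32.04 kg/s × 1002.9 kJ/kg = 32132 kJ/s
|Q| = 32132 kW = 115670 MJ/h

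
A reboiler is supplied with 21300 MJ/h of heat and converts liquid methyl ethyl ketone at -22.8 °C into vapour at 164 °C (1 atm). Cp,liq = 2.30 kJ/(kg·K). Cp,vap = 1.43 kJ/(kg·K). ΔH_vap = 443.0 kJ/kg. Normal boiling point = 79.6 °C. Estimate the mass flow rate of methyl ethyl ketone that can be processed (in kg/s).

Δh = 2.30×(79.6−-22.8) + 443.0 + 1.43×(164−79.6) = 799.21 kJ/kg
Q = 21300 MJ/h = 5916.7 kJ/s = 5916.7 kJ/s
ṁ = Q/Δh = 5916.7 / 799.21 = 7.4031 kg/s

ṁ = 7.40 kg/s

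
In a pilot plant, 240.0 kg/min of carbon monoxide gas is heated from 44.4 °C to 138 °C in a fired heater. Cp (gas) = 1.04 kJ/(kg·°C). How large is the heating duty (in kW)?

Q = 389 kW

Q = ṁ·Cp·ΔT = 240.0 × 1.04 × (138 − 44.4) = 23363 kJ/min
Converting: 23363 / 60 s = 389.38 kW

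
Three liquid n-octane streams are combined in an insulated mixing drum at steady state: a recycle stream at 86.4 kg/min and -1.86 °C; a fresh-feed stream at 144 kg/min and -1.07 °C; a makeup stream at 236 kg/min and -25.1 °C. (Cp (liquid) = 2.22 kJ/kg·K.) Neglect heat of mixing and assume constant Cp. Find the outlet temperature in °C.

T_out = -13.4 °C

Energy balance with Q = 0: Σ ṁᵢCp,ᵢ(T_out − Tᵢ) = 0
T_out = Σ ṁᵢCp,ᵢTᵢ / Σ ṁᵢCp,ᵢ
      = -13849 / 1035.4 = -13.376 °C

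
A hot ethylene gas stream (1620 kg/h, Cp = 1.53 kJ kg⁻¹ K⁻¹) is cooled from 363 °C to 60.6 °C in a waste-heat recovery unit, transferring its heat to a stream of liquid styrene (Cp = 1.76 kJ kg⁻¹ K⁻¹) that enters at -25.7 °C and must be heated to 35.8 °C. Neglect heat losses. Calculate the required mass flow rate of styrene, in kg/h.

Heat released by hot stream: Q = 1620 × 1.53 × (363 − 60.6) = 749530 kJ/h
Energy balance on cold side (adiabatic exchanger): Q = ṁ_c·Cp_c·(T_c,out − T_c,in)
ṁ_c = 749530 / [1.76 × (35.8 − -25.7)] = 6924.7 kg/h

ṁ_c = 6920 kg/h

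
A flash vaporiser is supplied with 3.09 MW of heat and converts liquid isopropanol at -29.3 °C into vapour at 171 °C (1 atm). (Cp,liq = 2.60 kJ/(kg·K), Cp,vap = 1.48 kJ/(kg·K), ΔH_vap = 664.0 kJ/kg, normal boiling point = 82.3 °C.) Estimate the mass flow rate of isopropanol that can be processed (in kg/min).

ṁ = 171 kg/min

Δh = 2.60×(82.3−-29.3) + 664.0 + 1.48×(171−82.3) = 1085.4 kJ/kg
Q = 3.09 MW = 3090 kJ/s = 185400 kJ/min
ṁ = Q/Δh = 185400 / 1085.4 = 170.81 kg/min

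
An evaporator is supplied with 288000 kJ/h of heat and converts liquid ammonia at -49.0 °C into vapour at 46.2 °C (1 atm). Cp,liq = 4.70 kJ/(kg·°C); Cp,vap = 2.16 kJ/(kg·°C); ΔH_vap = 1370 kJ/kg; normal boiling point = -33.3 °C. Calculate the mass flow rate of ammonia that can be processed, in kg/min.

Δh = 4.70×(-33.3−-49.0) + 1370 + 2.16×(46.2−-33.3) = 1615.5 kJ/kg
Q = 288000 kJ/h = 80 kJ/s = 4800 kJ/min
ṁ = Q/Δh = 4800 / 1615.5 = 2.9712 kg/min

ṁ = 2.97 kg/min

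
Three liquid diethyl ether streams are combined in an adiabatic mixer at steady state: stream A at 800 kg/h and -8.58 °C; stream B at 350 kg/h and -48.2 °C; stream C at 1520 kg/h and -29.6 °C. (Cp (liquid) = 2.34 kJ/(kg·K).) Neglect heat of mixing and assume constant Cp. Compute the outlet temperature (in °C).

T_out = -25.7 °C

Energy balance with Q = 0: Σ ṁᵢCp,ᵢ(T_out − Tᵢ) = 0
T_out = Σ ṁᵢCp,ᵢTᵢ / Σ ṁᵢCp,ᵢ
      = -160820 / 6247.8 = -25.74 °C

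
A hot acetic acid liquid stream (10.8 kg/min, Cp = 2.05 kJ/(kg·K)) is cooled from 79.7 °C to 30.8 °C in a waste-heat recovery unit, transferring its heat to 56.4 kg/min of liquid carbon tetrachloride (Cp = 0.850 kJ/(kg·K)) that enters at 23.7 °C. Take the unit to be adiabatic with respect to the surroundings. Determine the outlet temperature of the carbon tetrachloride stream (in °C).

Heat released by hot stream: Q = 10.8 × 2.05 × (79.7 − 30.8) = 1082.6 kJ/min
Energy balance on cold side (adiabatic exchanger): Q = ṁ_c·Cp_c·(T_c,out − T_c,in)
T_c,out = 23.7 + 1082.6/(56.4 × 0.850) = 46.283 °C

T_c,out = 46.3 °C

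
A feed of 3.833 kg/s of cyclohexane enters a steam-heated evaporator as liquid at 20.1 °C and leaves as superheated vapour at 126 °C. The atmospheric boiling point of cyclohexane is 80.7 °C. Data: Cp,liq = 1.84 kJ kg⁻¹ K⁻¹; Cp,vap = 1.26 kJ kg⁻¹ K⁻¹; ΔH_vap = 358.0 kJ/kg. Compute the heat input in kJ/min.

Q = 121000 kJ/min

liquid 20.1→80.7 °C: 111.5 kJ/kg
vaporisation at 80.7 °C: 358 kJ/kg
vapour 80.7→126 °C: 57.078 kJ/kg
Δh = 111.5 + 358 + 57.078 = 526.58 kJ/kg
Q = ṁ·Δh = 3.833 kg/s × 526.58 kJ/kg = 2018.4 kJ/s
|Q| = 2018.4 kW = 121100 kJ/min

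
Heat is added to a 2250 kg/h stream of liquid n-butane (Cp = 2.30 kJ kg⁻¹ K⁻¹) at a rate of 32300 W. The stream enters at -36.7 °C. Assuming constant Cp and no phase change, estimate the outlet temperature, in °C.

Q = 32300 W = 116280 kJ/h
ΔT = Q/(ṁ·Cp) = 116280/(2250×2.30) = 22.47 K
T_out = -36.7 + 22.47 = -14.23 °C

T_out = -14.2 °C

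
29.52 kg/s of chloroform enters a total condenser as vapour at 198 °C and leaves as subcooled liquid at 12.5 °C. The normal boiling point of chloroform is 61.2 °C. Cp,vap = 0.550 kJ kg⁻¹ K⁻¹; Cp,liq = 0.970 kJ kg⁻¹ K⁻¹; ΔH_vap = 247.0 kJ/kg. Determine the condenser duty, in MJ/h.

vapour 198→61.2 °C: -75.24 kJ/kg
condensation at 61.2 °C: -247 kJ/kg
liquid 61.2→12.5 °C: -47.239 kJ/kg
Δh = -75.24 + -247 + -47.239 = -369.48 kJ/kg
Q = ṁ·Δh = 29.52 kg/s × -369.48 kJ/kg = -10907 kJ/s
|Q| = 10907 kW = 39265 MJ/h

Q_c = 39300 MJ/h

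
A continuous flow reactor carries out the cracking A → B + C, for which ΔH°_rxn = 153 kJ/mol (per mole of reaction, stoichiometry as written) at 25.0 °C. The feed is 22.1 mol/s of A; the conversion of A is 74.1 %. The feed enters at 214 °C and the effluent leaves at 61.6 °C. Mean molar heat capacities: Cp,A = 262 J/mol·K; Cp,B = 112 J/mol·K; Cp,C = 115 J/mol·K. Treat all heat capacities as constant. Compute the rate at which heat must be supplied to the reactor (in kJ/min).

Extent of reaction ξ = 0.741 × 22.1 = 16.376 mol/s
Reaction term: ξ·ΔH°_rxn = 16.376 × 153 = 2505.5 kJ/s
Sensible, feed 214→25 °C: -1094.3 kJ/s
Outlet flows (mol/s): A 5.7239, B 16.376, C 16.376
Sensible, products 25→61.6 °C: 190.94 kJ/s
Q = ΔH = 1602.1 kJ/s = 1602.1 kW
Heat supplied = 96128 kJ/min

Q_in = 96100 kJ/min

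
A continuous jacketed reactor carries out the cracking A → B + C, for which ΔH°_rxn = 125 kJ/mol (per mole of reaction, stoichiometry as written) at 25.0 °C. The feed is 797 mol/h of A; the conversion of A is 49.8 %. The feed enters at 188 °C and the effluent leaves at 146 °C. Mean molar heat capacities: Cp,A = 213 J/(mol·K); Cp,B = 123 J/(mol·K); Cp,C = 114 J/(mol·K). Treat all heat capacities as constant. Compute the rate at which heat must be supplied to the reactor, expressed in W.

Extent of reaction ξ = 0.498 × 797 = 396.91 mol/h
Reaction term: ξ·ΔH°_rxn = 396.91 × 125 = 49613 kJ/h
Sensible, feed 188→25 °C: -27671 kJ/h
Outlet flows (mol/h): A 400.09, B 396.91, C 396.91
Sensible, products 25→146 °C: 21694 kJ/h
Q = ΔH = 43636 kJ/h = 12.121 kW
Heat supplied = 12121 W

Q_in = 12100 W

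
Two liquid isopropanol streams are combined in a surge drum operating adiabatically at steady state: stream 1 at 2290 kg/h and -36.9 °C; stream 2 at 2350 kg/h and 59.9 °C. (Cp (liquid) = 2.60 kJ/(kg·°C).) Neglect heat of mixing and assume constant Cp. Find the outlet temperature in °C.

T_out = 12.1 °C

Adiabatic, steady state ⇒ Σ ṁᵢCp,ᵢ(T_out − Tᵢ) = 0
T_out = Σ ṁᵢCp,ᵢTᵢ / Σ ṁᵢCp,ᵢ
      = 146290 / 12064 = 12.126 °C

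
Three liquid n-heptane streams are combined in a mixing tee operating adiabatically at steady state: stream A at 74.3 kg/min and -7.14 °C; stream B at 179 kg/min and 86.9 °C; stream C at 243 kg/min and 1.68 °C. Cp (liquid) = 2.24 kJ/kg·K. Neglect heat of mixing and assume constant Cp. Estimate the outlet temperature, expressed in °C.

Energy balance with Q = 0: Σ ṁᵢCp,ᵢ(T_out − Tᵢ) = 0
Σ ṁᵢCp,ᵢTᵢ = 74.3×2.24×-7.14 + 179×2.24×86.9 + 243×2.24×1.68 = 34570
Σ ṁᵢCp,ᵢ = 74.3×2.24 + 179×2.24 + 243×2.24 = 1111.7
T_out = 34570 / 1111.7 = 31.096 °C

T_out = 31.1 °C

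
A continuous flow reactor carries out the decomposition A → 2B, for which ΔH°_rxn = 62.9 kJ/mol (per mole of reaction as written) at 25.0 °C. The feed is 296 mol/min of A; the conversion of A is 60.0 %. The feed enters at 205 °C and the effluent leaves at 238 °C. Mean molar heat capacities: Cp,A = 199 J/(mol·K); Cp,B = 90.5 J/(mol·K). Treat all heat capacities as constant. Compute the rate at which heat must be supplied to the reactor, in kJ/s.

Extent of reaction ξ = 0.600 × 296 = 177.6 mol/min
Reaction term: ξ·ΔH°_rxn = 177.6 × 62.9 = 11171 kJ/min
Sensible, feed 205→25 °C: -10603 kJ/min
Outlet flows (mol/min): A 118.4, B 355.2
Sensible, products 25→238 °C: 11866 kJ/min
Q = ΔH = 12434 kJ/min = 207.23 kW
Heat supplied = 207.23 kJ/s

Q_in = 207 kJ/s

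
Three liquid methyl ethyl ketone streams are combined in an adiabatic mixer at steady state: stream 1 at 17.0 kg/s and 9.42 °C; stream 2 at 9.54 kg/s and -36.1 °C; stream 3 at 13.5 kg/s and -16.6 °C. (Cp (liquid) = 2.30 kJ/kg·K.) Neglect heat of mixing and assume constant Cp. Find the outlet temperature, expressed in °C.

T_out = -10.2 °C

Energy balance with Q = 0: Σ ṁᵢCp,ᵢ(T_out − Tᵢ) = 0
Σ ṁᵢCp,ᵢTᵢ = 17.0×2.30×9.42 + 9.54×2.30×-36.1 + 13.5×2.30×-16.6 = -939.21
Σ ṁᵢCp,ᵢ = 17.0×2.30 + 9.54×2.30 + 13.5×2.30 = 92.092
T_out = -939.21 / 92.092 = -10.199 °C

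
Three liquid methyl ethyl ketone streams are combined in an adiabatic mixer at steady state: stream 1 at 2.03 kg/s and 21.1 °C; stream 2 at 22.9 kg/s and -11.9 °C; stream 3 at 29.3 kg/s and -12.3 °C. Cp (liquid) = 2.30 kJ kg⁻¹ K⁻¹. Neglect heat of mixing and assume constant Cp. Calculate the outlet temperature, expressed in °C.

T_out = -10.9 °C

No heat crosses the boundary, so H_out = H_in.
Σ ṁᵢCp,ᵢTᵢ = 2.03×2.30×21.1 + 22.9×2.30×-11.9 + 29.3×2.30×-12.3 = -1357.2
Σ ṁᵢCp,ᵢ = 2.03×2.30 + 22.9×2.30 + 29.3×2.30 = 124.73
T_out = -1357.2 / 124.73 = -10.881 °C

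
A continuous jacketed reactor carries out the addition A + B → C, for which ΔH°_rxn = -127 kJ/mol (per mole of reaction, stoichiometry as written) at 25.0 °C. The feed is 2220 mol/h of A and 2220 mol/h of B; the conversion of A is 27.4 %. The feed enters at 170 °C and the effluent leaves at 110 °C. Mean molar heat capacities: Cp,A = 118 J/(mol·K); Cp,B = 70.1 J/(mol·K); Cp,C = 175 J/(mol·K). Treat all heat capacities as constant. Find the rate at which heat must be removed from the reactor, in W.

Extent of reaction ξ = 0.274 × 2220 = 608.28 mol/h
Reaction term: ξ·ΔH°_rxn = 608.28 × -127 = -77252 kJ/h
Sensible, feed 170→25 °C: -60549 kJ/h
Outlet flows (mol/h): A 1611.7, B 1611.7, C 608.28
Sensible, products 25→110 °C: 34817 kJ/h
Q = ΔH = -102980 kJ/h = -28.607 kW
Heat removed = 28607 W

Q_out = 28600 W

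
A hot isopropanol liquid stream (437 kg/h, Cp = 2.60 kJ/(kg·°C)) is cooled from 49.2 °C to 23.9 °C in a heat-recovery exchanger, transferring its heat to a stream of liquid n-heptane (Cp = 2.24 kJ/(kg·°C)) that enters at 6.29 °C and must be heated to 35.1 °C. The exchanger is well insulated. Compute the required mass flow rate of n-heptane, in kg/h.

ṁ_c = 445 kg/h

Heat released by hot stream: Q = 437 × 2.60 × (49.2 − 23.9) = 28746 kJ/h
Energy balance on cold side (adiabatic exchanger): Q = ṁ_c·Cp_c·(T_c,out − T_c,in)
ṁ_c = 28746 / [2.24 × (35.1 − 6.29)] = 445.43 kg/h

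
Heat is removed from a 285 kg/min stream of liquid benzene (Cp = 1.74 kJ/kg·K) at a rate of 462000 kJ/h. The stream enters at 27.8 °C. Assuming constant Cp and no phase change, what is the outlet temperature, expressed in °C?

Q = 462000 kJ/h = 7700 kJ/min
ΔT = Q/(ṁ·Cp) = 7700/(285×1.74) = 15.527 K
T_out = 27.8 − 15.527 = 12.273 °C

T_out = 12.3 °C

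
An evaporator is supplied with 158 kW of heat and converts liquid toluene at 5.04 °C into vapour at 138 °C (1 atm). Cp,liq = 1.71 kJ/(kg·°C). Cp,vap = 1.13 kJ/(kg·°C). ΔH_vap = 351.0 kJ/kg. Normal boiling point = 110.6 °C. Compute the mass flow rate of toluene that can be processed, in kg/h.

ṁ = 1010 kg/h

Δh = 1.71×(110.6−5.04) + 351.0 + 1.13×(138−110.6) = 562.47 kJ/kg
Q = 158 kW = 158 kJ/s = 568800 kJ/h
ṁ = Q/Δh = 568800 / 562.47 = 1011.3 kg/h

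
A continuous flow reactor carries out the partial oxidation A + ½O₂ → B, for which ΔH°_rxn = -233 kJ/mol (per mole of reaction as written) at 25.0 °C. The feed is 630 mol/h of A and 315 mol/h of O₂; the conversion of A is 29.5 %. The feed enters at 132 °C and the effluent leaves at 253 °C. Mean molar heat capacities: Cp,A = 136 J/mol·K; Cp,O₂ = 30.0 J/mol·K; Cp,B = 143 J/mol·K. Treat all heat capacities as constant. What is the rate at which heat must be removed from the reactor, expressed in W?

Q_out = 8930 W

Extent of reaction ξ = 0.295 × 630 = 185.85 mol/h
Reaction term: ξ·ΔH°_rxn = 185.85 × -233 = -43303 kJ/h
Sensible, feed 132→25 °C: -10179 kJ/h
Outlet flows (mol/h): A 444.15, O₂ 222.07, B 185.85
Sensible, products 25→253 °C: 21351 kJ/h
Q = ΔH = -32131 kJ/h = -8.9254 kW
Heat removed = 8925.4 W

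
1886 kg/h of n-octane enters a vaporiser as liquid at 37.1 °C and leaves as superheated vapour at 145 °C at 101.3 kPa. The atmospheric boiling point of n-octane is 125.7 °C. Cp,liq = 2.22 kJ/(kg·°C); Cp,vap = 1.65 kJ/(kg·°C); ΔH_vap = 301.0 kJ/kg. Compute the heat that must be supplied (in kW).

liquid 37.1→125.7 °C: 196.69 kJ/kg
vaporisation at 125.7 °C: 301 kJ/kg
vapour 125.7→145 °C: 31.845 kJ/kg
Δh = 196.69 + 301 + 31.845 = 529.54 kJ/kg
Q = ṁ·Δh = 1886 kg/h × 529.54 kJ/kg = 998710 kJ/h
|Q| = 277.42 kW

Q = 277 kW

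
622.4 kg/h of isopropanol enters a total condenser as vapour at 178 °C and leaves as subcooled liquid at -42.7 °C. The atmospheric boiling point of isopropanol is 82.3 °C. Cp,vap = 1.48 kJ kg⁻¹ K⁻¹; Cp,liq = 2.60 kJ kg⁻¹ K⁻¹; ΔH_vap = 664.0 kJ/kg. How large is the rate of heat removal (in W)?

vapour 178→82.3 °C: -141.64 kJ/kg
condensation at 82.3 °C: -664 kJ/kg
liquid 82.3→-42.7 °C: -325 kJ/kg
Δh = -141.64 + -664 + -325 = -1130.6 kJ/kg
Q = ṁ·Δh = 622.4 kg/h × -1130.6 kJ/kg = -703710 kJ/h
|Q| = 195.47 kW = 195470 W

Q_c = 195000 W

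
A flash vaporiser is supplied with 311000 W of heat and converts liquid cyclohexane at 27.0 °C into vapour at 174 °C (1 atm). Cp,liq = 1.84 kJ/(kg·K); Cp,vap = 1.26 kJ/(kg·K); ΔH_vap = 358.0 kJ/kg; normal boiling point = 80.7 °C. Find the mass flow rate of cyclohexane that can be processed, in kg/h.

ṁ = 1950 kg/h

Δh = 1.84×(80.7−27.0) + 358.0 + 1.26×(174−80.7) = 574.37 kJ/kg
Q = 311000 W = 311 kJ/s = 1.1196e+06 kJ/h
ṁ = Q/Δh = 1.1196e+06 / 574.37 = 1949.3 kg/h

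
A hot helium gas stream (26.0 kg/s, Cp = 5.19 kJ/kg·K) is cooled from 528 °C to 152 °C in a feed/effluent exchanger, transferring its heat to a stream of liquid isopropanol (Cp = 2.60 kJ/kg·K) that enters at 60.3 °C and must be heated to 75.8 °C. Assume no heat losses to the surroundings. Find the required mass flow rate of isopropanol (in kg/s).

Heat released by hot stream: Q = 26.0 × 5.19 × (528 − 152) = 50737 kJ/s
Energy balance on cold side (adiabatic exchanger): Q = ṁ_c·Cp_c·(T_c,out − T_c,in)
ṁ_c = 50737 / [2.60 × (75.8 − 60.3)] = 1259 kg/s

ṁ_c = 1260 kg/s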